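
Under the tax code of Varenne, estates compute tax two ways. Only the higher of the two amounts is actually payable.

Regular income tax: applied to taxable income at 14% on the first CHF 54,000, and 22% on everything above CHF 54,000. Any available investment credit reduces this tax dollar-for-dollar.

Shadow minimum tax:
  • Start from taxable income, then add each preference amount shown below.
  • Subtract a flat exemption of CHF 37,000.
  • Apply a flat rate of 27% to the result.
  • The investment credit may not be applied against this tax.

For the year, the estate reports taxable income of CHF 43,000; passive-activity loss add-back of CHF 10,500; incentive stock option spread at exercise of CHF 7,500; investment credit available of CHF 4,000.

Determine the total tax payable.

Shadow minimum tax:
  Adjusted income: CHF 43,000 + CHF 10,500 + CHF 7,500 = CHF 61,000
  Less exemption CHF 37,000 → base CHF 24,000
  CHF 24,000 × 27% = CHF 6,480

Regular income tax:
  CHF 43,000 × 14% = CHF 6,020
  Less investment credit CHF 4,000 → CHF 2,020

CHF 6,480 > CHF 2,020, so the shadow minimum tax is the binding amount.

CHF 6,480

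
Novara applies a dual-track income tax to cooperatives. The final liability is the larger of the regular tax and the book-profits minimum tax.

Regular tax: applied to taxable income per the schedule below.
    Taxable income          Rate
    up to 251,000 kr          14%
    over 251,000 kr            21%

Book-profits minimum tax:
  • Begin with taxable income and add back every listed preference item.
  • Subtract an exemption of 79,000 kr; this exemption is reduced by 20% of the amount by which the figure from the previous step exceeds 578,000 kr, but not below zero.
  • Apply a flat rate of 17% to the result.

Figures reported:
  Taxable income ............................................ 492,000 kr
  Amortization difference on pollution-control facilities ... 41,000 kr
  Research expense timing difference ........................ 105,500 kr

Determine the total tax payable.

Regular tax:
  251,000 kr × 14% = 35,140 kr
  241,000 kr × 21% = 50,610 kr
  → 85,750 kr

Book-profits minimum tax:
  Adjusted income: 492,000 kr + 41,000 kr + 105,500 kr = 638,500 kr
  Exemption: 79,000 kr − 20% × (638,500 kr − 578,000 kr) = 79,000 kr − 12,100 kr = 66,900 kr
  Base: 638,500 kr − 66,900 kr = 571,600 kr
  571,600 kr × 17% = 97,172 kr

97,172 kr > 85,750 kr, so the book-profits minimum tax is the binding amount.

97,172 kr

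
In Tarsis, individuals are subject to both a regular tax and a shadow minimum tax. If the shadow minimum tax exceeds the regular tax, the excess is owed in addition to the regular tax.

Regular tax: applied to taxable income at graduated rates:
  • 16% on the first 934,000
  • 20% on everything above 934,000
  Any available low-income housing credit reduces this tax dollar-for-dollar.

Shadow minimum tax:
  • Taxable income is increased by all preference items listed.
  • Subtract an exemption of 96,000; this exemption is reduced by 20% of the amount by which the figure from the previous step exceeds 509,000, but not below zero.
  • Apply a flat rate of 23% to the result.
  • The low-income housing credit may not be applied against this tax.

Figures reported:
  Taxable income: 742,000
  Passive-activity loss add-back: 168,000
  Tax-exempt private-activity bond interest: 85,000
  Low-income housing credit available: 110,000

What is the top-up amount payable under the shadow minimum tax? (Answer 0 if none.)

220,130

Shadow minimum tax:
  Adjusted income: 742,000 + 168,000 + 85,000 = 995,000
  Exemption: 20% × (995,000 − 509,000) = 97,200 ≥ 96,000, so the exemption is fully phased out
  Base: 995,000 − 0 = 995,000
  995,000 × 23% = 228,850

Regular tax:
  742,000 × 16% = 118,720
  Less low-income housing credit 110,000 → 8,720

Excess of shadow minimum tax over regular tax: 228,850 − 8,720 = 220,130.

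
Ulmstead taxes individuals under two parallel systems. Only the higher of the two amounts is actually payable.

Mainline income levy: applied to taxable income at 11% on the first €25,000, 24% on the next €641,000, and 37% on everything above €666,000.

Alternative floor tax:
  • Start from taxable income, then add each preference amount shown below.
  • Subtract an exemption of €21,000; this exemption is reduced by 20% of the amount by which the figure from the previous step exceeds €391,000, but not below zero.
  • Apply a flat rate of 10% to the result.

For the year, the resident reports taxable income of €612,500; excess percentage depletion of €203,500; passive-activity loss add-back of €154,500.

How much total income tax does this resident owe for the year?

Alternative floor tax:
  Adjusted income: €612,500 + €203,500 + €154,500 = €970,500
  Exemption: 20% × (€970,500 − €391,000) = €115,900 ≥ €21,000, so the exemption is fully phased out
  Base: €970,500 − €0 = €970,500
  €970,500 × 10% = €97,050

Mainline income levy:
  €25,000 × 11% = €2,750
  €587,500 × 24% = €141,000
  → €143,750

€143,750 > €97,050, so the mainline income levy governs.

€143,750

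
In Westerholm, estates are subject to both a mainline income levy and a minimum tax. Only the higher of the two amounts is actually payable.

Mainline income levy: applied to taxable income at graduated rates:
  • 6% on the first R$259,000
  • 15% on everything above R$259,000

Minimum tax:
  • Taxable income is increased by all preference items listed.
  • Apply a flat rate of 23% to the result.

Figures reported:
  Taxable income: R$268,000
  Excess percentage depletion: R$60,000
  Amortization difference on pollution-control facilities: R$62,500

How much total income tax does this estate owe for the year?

R$89,815

Mainline income levy:
  R$259,000 × 6% = R$15,540
  R$9,000 × 15% = R$1,350
  → R$16,890

Minimum tax:
  Adjusted income: R$268,000 + R$60,000 + R$62,500 = R$390,500
  R$390,500 × 23% = R$89,815

R$89,815 > R$16,890, so the minimum tax is the binding amount.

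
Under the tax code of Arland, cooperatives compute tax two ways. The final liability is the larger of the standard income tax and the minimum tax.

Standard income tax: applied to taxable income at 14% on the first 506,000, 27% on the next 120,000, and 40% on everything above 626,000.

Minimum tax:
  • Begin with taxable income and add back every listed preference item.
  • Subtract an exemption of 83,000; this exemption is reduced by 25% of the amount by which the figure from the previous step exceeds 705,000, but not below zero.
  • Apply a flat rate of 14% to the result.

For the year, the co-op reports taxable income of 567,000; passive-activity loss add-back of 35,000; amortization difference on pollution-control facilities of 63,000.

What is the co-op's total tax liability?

Standard income tax:
  506,000 × 14% = 70,840
  61,000 × 27% = 16,470
  → 87,310

Minimum tax:
  Adjusted income: 567,000 + 35,000 + 63,000 = 665,000
  Exemption: 665,000 ≤ 705,000, so full 83,000 applies
  Base: 665,000 − 83,000 = 582,000
  582,000 × 14% = 81,480

87,310 > 81,480, so the standard income tax governs.

87,310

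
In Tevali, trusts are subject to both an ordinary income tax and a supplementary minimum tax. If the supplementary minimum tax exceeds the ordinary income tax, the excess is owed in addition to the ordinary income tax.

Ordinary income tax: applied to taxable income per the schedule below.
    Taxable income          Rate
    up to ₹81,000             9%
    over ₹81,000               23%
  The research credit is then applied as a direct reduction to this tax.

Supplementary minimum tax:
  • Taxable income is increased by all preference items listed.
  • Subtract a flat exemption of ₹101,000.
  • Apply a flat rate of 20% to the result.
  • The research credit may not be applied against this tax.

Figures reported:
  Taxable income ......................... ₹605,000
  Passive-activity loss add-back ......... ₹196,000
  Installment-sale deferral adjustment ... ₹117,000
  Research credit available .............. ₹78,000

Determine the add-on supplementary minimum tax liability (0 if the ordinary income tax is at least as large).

₹113,590

Ordinary income tax:
  ₹81,000 × 9% = ₹7,290
  ₹524,000 × 23% = ₹120,520
  → ₹127,810
  Less research credit ₹78,000 → ₹49,810

Supplementary minimum tax:
  Adjusted income: ₹605,000 + ₹196,000 + ₹117,000 = ₹918,000
  Less exemption ₹101,000 → base ₹817,000
  ₹817,000 × 20% = ₹163,400

Excess of supplementary minimum tax over ordinary income tax: ₹163,400 − ₹49,810 = ₹113,590.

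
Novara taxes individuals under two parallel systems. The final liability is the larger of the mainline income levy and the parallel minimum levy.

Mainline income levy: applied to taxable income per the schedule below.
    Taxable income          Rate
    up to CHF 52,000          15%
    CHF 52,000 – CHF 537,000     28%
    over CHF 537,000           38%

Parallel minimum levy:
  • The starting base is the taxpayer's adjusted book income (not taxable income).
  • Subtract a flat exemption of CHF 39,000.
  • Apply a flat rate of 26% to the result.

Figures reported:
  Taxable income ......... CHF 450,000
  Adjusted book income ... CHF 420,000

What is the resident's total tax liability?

Parallel minimum levy:
  Base (adjusted book income): CHF 420,000
  Less exemption CHF 39,000 → base CHF 381,000
  CHF 381,000 × 26% = CHF 99,060

Mainline income levy:
  CHF 52,000 × 15% = CHF 7,800
  CHF 398,000 × 28% = CHF 111,440
  → CHF 119,240

CHF 119,240 > CHF 99,060, so the mainline income levy governs.

CHF 119,240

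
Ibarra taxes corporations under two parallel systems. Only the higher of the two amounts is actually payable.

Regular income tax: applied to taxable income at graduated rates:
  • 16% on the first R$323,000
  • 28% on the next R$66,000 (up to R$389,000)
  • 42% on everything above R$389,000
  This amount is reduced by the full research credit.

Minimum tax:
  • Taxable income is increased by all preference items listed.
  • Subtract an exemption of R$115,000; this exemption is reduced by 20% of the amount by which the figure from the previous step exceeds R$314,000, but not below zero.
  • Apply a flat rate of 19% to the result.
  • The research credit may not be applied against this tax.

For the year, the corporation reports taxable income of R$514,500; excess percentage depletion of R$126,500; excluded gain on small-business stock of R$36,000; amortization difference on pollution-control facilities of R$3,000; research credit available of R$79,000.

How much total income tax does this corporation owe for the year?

R$121,258

Minimum tax:
  Adjusted income: R$514,500 + R$126,500 + R$36,000 + R$3,000 = R$680,000
  Exemption: R$115,000 − 20% × (R$680,000 − R$314,000) = R$115,000 − R$73,200 = R$41,800
  Base: R$680,000 − R$41,800 = R$638,200
  R$638,200 × 19% = R$121,258

Regular income tax:
  R$323,000 × 16% = R$51,680
  R$66,000 × 28% = R$18,480
  R$125,500 × 42% = R$52,710
  → R$122,870
  Less research credit R$79,000 → R$43,870

R$121,258 > R$43,870, so the minimum tax is the binding amount.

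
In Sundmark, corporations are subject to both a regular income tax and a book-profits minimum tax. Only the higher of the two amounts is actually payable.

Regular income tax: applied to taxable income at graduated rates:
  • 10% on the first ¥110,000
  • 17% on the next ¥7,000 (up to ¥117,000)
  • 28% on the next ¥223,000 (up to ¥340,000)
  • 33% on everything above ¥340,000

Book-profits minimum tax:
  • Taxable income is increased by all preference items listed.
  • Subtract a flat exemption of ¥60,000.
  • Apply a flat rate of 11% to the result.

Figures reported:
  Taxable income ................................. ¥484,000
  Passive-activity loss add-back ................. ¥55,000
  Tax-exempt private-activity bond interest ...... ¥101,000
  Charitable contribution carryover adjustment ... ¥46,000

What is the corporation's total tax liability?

Book-profits minimum tax:
  Adjusted income: ¥484,000 + ¥55,000 + ¥101,000 + ¥46,000 = ¥686,000
  Less exemption ¥60,000 → base ¥626,000
  ¥626,000 × 11% = ¥68,860

Regular income tax:
  ¥110,000 × 10% = ¥11,000
  ¥7,000 × 17% = ¥1,190
  ¥223,000 × 28% = ¥62,440
  ¥144,000 × 33% = ¥47,520
  → ¥122,150

¥122,150 > ¥68,860, so the regular income tax governs.

¥122,150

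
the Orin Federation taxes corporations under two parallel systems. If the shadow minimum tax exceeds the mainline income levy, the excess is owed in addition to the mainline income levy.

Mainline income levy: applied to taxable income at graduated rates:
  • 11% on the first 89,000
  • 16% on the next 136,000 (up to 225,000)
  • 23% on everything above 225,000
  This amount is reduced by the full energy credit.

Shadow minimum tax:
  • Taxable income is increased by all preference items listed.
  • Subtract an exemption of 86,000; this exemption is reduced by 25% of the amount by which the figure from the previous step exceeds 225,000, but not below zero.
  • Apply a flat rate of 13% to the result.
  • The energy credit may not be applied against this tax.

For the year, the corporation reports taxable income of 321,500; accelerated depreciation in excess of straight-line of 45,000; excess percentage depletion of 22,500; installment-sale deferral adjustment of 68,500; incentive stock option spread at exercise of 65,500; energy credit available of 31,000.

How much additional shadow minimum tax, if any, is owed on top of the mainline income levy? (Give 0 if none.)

Shadow minimum tax:
  Adjusted income: 321,500 + 45,000 + 22,500 + 68,500 + 65,500 = 523,000
  Exemption: 86,000 − 25% × (523,000 − 225,000) = 86,000 − 74,500 = 11,500
  Base: 523,000 − 11,500 = 511,500
  511,500 × 13% = 66,495

Mainline income levy:
  89,000 × 11% = 9,790
  136,000 × 16% = 21,760
  96,500 × 23% = 22,195
  → 53,745
  Less energy credit 31,000 → 22,745

Excess of shadow minimum tax over mainline income levy: 66,495 − 22,745 = 43,750.

43,750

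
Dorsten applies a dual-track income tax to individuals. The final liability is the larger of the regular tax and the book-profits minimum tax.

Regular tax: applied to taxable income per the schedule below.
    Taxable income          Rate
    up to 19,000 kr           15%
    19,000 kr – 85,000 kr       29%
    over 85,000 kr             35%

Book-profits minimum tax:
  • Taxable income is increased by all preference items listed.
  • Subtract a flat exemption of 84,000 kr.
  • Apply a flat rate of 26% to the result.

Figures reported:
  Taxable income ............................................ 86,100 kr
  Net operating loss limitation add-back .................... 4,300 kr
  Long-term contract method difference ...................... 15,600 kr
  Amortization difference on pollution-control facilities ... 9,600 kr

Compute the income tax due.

Book-profits minimum tax:
  Adjusted income: 86,100 kr + 4,300 kr + 15,600 kr + 9,600 kr = 115,600 kr
  Less exemption 84,000 kr → base 31,600 kr
  31,600 kr × 26% = 8,216 kr

Regular tax:
  19,000 kr × 15% = 2,850 kr
  66,000 kr × 29% = 19,140 kr
  1,100 kr × 35% = 385 kr
  → 22,375 kr

22,375 kr > 8,216 kr, so the regular tax governs.

22,375 kr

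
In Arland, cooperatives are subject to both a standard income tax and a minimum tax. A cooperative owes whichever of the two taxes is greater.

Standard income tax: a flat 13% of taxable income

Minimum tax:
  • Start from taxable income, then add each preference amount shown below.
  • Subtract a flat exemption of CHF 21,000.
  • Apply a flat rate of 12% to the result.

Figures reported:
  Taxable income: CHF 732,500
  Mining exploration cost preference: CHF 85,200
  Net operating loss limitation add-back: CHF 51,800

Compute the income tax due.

CHF 101,820

Minimum tax:
  Adjusted income: CHF 732,500 + CHF 85,200 + CHF 51,800 = CHF 869,500
  Less exemption CHF 21,000 → base CHF 848,500
  CHF 848,500 × 12% = CHF 101,820

Standard income tax:
  CHF 732,500 × 13% = CHF 95,225

CHF 101,820 > CHF 95,225, so the minimum tax is the binding amount.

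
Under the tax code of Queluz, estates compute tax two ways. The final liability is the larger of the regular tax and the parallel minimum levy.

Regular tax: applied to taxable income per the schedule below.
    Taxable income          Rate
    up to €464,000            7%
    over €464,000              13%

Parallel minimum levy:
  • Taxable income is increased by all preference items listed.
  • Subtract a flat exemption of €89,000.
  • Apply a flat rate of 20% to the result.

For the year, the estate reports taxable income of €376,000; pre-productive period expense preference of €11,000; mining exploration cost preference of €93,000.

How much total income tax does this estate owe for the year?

€78,200

Regular tax:
  €376,000 × 7% = €26,320

Parallel minimum levy:
  Adjusted income: €376,000 + €11,000 + €93,000 = €480,000
  Less exemption €89,000 → base €391,000
  €391,000 × 20% = €78,200

€78,200 > €26,320, so the parallel minimum levy is the binding amount.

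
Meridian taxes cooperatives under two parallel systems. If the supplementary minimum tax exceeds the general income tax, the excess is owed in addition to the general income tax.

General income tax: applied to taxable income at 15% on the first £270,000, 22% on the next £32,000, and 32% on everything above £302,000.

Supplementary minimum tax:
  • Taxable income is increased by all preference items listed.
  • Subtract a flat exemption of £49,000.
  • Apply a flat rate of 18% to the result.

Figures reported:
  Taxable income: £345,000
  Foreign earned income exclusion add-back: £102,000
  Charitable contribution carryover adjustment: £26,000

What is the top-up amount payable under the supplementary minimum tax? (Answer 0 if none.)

General income tax:
  £270,000 × 15% = £40,500
  £32,000 × 22% = £7,040
  £43,000 × 32% = £13,760
  → £61,300

Supplementary minimum tax:
  Adjusted income: £345,000 + £102,000 + £26,000 = £473,000
  Less exemption £49,000 → base £424,000
  £424,000 × 18% = £76,320

Excess of supplementary minimum tax over general income tax: £76,320 − £61,300 = £15,020.

£15,020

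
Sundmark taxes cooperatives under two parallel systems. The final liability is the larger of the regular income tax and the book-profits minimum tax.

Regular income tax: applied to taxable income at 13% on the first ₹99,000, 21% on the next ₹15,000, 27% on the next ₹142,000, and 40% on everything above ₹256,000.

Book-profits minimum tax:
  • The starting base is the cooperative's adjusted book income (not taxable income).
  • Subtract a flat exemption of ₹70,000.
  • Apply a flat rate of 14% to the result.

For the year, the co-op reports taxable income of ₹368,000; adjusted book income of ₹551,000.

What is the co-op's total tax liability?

Regular income tax:
  ₹99,000 × 13% = ₹12,870
  ₹15,000 × 21% = ₹3,150
  ₹142,000 × 27% = ₹38,340
  ₹112,000 × 40% = ₹44,800
  → ₹99,160

Book-profits minimum tax:
  Base (adjusted book income): ₹551,000
  Less exemption ₹70,000 → base ₹481,000
  ₹481,000 × 14% = ₹67,340

₹99,160 > ₹67,340, so the regular income tax governs.

₹99,160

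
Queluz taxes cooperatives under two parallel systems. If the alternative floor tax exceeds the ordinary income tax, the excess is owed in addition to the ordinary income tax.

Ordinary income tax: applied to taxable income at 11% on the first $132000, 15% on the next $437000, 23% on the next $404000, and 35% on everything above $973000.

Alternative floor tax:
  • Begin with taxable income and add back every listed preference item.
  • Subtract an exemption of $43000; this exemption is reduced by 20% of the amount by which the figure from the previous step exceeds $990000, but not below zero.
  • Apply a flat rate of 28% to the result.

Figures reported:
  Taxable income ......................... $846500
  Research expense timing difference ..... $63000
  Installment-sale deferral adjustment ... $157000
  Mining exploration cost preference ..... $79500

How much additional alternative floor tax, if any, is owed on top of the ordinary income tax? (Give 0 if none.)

$173681

Alternative floor tax:
  Adjusted income: $846500 + $63000 + $157000 + $79500 = $1146000
  Exemption: $43000 − 20% × ($1146000 − $990000) = $43000 − $31200 = $11800
  Base: $1146000 − $11800 = $1134200
  $1134200 × 28% = $317576

Ordinary income tax:
  $132000 × 11% = $14520
  $437000 × 15% = $65550
  $277500 × 23% = $63825
  → $143895

Excess of alternative floor tax over ordinary income tax: $317576 − $143895 = $173681.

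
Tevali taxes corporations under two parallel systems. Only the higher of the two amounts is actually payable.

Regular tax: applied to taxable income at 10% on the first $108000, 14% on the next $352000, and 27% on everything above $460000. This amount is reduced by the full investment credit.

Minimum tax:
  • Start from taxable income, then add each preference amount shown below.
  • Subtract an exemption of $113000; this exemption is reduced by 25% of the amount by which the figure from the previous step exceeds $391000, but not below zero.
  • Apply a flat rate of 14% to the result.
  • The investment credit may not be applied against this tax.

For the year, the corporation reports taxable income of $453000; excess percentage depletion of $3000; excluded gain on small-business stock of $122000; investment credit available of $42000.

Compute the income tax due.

Regular tax:
  $108000 × 10% = $10800
  $345000 × 14% = $48300
  → $59100
  Less investment credit $42000 → $17100

Minimum tax:
  Adjusted income: $453000 + $3000 + $122000 = $578000
  Exemption: $113000 − 25% × ($578000 − $391000) = $113000 − $46750 = $66250
  Base: $578000 − $66250 = $511750
  $511750 × 14% = $71645

$71645 > $17100, so the minimum tax is the binding amount.

$71645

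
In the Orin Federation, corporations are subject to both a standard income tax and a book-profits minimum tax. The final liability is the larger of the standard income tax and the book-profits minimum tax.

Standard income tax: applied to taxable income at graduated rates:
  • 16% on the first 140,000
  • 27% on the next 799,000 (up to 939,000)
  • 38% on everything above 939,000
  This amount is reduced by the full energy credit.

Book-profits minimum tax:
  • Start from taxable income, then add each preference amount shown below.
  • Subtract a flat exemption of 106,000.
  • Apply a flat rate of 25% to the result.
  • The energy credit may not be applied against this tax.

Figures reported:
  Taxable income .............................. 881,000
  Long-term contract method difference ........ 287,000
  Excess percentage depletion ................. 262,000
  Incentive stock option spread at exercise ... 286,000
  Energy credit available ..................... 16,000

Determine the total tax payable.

Standard income tax:
  140,000 × 16% = 22,400
  741,000 × 27% = 200,070
  → 222,470
  Less energy credit 16,000 → 206,470

Book-profits minimum tax:
  Adjusted income: 881,000 + 287,000 + 262,000 + 286,000 = 1,716,000
  Less exemption 106,000 → base 1,610,000
  1,610,000 × 25% = 402,500

402,500 > 206,470, so the book-profits minimum tax is the binding amount.

402,500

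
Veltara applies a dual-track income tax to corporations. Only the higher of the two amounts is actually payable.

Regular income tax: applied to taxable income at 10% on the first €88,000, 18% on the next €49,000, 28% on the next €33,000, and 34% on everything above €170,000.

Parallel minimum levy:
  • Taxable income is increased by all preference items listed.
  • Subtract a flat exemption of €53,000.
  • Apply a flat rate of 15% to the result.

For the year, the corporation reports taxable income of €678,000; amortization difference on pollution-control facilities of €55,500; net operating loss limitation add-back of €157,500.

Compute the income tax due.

Regular income tax:
  €88,000 × 10% = €8,800
  €49,000 × 18% = €8,820
  €33,000 × 28% = €9,240
  €508,000 × 34% = €172,720
  → €199,580

Parallel minimum levy:
  Adjusted income: €678,000 + €55,500 + €157,500 = €891,000
  Less exemption €53,000 → base €838,000
  €838,000 × 15% = €125,700

€199,580 > €125,700, so the regular income tax governs.

€199,580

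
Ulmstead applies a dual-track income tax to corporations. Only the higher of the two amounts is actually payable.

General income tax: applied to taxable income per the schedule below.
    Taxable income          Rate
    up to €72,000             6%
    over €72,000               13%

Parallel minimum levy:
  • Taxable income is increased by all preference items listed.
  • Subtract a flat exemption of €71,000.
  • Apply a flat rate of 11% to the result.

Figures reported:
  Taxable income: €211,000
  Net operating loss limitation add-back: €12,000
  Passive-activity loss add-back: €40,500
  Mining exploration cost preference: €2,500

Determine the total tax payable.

Parallel minimum levy:
  Adjusted income: €211,000 + €12,000 + €40,500 + €2,500 = €266,000
  Less exemption €71,000 → base €195,000
  €195,000 × 11% = €21,450

General income tax:
  €72,000 × 6% = €4,320
  €139,000 × 13% = €18,070
  → €22,390

€22,390 > €21,450, so the general income tax governs.

€22,390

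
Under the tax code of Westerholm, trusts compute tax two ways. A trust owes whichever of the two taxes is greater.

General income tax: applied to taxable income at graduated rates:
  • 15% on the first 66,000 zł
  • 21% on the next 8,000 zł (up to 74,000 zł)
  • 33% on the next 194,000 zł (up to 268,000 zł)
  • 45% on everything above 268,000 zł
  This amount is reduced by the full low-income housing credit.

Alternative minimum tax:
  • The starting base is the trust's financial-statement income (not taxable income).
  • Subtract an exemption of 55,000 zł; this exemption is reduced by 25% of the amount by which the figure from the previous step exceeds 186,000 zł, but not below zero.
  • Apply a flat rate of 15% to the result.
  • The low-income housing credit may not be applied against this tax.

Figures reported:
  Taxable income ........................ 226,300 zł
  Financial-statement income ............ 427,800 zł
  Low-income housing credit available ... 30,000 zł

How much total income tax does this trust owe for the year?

Alternative minimum tax:
  Base (financial-statement income): 427,800 zł
  Exemption: 25% × (427,800 zł − 186,000 zł) = 60,450 zł ≥ 55,000 zł, so the exemption is fully phased out
  Base: 427,800 zł − 0 zł = 427,800 zł
  427,800 zł × 15% = 64,170 zł

General income tax:
  66,000 zł × 15% = 9,900 zł
  8,000 zł × 21% = 1,680 zł
  152,300 zł × 33% = 50,259 zł
  → 61,839 zł
  Less low-income housing credit 30,000 zł → 31,839 zł

64,170 zł > 31,839 zł, so the alternative minimum tax is the binding amount.

64,170 zł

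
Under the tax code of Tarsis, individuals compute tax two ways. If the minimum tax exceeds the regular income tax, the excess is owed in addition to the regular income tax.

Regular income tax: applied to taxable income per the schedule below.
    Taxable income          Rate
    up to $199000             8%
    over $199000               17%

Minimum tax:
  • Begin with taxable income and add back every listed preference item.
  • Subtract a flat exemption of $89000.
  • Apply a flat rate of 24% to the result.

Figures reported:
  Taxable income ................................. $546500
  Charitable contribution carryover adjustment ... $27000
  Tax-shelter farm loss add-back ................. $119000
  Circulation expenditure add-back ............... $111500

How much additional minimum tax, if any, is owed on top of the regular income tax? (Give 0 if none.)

Regular income tax:
  $199000 × 8% = $15920
  $347500 × 17% = $59075
  → $74995

Minimum tax:
  Adjusted income: $546500 + $27000 + $119000 + $111500 = $804000
  Less exemption $89000 → base $715000
  $715000 × 24% = $171600

Excess of minimum tax over regular income tax: $171600 − $74995 = $96605.

$96605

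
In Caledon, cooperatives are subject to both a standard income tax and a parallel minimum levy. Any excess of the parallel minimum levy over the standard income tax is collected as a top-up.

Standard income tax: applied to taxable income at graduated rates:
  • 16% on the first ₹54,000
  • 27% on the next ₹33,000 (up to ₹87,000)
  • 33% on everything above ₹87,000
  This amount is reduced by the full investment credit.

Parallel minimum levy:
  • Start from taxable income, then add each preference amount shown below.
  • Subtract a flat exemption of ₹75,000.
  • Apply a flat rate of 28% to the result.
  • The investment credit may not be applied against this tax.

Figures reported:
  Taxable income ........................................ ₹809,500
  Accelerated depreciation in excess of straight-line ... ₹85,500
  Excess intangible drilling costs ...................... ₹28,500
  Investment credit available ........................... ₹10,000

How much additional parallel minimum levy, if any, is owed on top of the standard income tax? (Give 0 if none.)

Parallel minimum levy:
  Adjusted income: ₹809,500 + ₹85,500 + ₹28,500 = ₹923,500
  Less exemption ₹75,000 → base ₹848,500
  ₹848,500 × 28% = ₹237,580

Standard income tax:
  ₹54,000 × 16% = ₹8,640
  ₹33,000 × 27% = ₹8,910
  ₹722,500 × 33% = ₹238,425
  → ₹255,975
  Less investment credit ₹10,000 → ₹245,975

₹237,580 ≤ ₹245,975, so no add-on is due.

₹0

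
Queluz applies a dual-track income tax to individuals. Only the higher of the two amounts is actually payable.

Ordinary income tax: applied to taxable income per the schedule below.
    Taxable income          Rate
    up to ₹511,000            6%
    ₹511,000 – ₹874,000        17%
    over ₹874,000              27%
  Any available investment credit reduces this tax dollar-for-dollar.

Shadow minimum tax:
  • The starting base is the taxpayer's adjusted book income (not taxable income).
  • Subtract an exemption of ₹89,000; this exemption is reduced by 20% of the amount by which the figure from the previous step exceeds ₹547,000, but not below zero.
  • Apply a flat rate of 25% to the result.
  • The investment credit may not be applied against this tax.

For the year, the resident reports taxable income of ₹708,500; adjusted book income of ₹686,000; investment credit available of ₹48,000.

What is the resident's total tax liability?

₹156,200

Ordinary income tax:
  ₹511,000 × 6% = ₹30,660
  ₹197,500 × 17% = ₹33,575
  → ₹64,235
  Less investment credit ₹48,000 → ₹16,235

Shadow minimum tax:
  Base (adjusted book income): ₹686,000
  Exemption: ₹89,000 − 20% × (₹686,000 − ₹547,000) = ₹89,000 − ₹27,800 = ₹61,200
  Base: ₹686,000 − ₹61,200 = ₹624,800
  ₹624,800 × 25% = ₹156,200

₹156,200 > ₹16,235, so the shadow minimum tax is the binding amount.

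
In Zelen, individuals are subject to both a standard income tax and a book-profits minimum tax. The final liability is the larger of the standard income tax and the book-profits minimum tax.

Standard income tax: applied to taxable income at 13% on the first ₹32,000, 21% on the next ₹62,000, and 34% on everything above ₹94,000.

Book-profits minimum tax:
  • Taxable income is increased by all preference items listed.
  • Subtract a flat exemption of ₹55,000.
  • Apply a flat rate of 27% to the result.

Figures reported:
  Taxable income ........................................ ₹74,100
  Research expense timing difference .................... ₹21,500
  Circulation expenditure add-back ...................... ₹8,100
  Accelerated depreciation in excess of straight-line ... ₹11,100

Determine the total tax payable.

₹16,146

Book-profits minimum tax:
  Adjusted income: ₹74,100 + ₹21,500 + ₹8,100 + ₹11,100 = ₹114,800
  Less exemption ₹55,000 → base ₹59,800
  ₹59,800 × 27% = ₹16,146

Standard income tax:
  ₹32,000 × 13% = ₹4,160
  ₹42,100 × 21% = ₹8,841
  → ₹13,001

₹16,146 > ₹13,001, so the book-profits minimum tax is the binding amount.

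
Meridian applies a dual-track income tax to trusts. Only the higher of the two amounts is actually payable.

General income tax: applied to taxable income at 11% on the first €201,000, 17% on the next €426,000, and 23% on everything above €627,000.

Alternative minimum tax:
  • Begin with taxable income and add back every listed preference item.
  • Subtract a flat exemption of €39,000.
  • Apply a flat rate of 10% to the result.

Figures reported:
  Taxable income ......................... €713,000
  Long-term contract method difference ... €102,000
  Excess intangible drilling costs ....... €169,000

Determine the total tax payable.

€114,310

Alternative minimum tax:
  Adjusted income: €713,000 + €102,000 + €169,000 = €984,000
  Less exemption €39,000 → base €945,000
  €945,000 × 10% = €94,500

General income tax:
  €201,000 × 11% = €22,110
  €426,000 × 17% = €72,420
  €86,000 × 23% = €19,780
  → €114,310

€114,310 > €94,500, so the general income tax governs.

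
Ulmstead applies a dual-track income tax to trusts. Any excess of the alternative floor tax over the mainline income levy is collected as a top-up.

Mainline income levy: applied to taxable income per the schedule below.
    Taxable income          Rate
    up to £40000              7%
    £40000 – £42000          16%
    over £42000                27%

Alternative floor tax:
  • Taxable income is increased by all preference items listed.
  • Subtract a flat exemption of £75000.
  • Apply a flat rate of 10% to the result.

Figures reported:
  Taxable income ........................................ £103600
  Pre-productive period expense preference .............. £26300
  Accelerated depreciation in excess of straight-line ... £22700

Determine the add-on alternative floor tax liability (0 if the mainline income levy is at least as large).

Alternative floor tax:
  Adjusted income: £103600 + £26300 + £22700 = £152600
  Less exemption £75000 → base £77600
  £77600 × 10% = £7760

Mainline income levy:
  £40000 × 7% = £2800
  £2000 × 16% = £320
  £61600 × 27% = £16632
  → £19752

£7760 ≤ £19752, so no add-on is due.

£0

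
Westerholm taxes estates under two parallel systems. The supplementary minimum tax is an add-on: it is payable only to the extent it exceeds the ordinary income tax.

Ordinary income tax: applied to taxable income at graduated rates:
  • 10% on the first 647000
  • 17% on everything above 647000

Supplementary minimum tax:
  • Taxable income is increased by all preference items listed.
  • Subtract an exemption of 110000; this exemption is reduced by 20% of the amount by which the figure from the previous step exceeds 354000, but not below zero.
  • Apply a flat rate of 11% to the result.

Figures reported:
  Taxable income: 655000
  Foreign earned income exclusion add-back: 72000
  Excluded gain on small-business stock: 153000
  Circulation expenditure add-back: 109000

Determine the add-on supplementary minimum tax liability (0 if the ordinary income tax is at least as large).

42730

Ordinary income tax:
  647000 × 10% = 64700
  8000 × 17% = 1360
  → 66060

Supplementary minimum tax:
  Adjusted income: 655000 + 72000 + 153000 + 109000 = 989000
  Exemption: 20% × (989000 − 354000) = 127000 ≥ 110000, so the exemption is fully phased out
  Base: 989000 − 0 = 989000
  989000 × 11% = 108790

Excess of supplementary minimum tax over ordinary income tax: 108790 − 66060 = 42730.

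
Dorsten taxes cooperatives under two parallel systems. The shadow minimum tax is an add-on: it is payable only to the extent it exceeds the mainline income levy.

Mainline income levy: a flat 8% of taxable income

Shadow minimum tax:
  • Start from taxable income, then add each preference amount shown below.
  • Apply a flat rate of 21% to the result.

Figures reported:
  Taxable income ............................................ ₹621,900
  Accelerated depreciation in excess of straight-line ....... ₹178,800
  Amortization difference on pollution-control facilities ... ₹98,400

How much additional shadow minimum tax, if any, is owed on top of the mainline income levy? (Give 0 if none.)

Shadow minimum tax:
  Adjusted income: ₹621,900 + ₹178,800 + ₹98,400 = ₹899,100
  ₹899,100 × 21% = ₹188,811

Mainline income levy:
  ₹621,900 × 8% = ₹49,752

Excess of shadow minimum tax over mainline income levy: ₹188,811 − ₹49,752 = ₹139,059.

₹139,059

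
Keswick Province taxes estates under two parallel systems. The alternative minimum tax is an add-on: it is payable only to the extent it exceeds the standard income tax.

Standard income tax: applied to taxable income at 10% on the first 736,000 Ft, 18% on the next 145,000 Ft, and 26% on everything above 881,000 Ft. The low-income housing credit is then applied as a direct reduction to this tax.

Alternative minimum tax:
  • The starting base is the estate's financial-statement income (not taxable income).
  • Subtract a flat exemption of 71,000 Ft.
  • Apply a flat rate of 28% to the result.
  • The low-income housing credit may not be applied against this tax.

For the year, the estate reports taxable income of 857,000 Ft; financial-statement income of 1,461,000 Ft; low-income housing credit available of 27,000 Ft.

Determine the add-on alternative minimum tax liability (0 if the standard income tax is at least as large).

320,820 Ft

Standard income tax:
  736,000 Ft × 10% = 73,600 Ft
  121,000 Ft × 18% = 21,780 Ft
  → 95,380 Ft
  Less low-income housing credit 27,000 Ft → 68,380 Ft

Alternative minimum tax:
  Base (financial-statement income): 1,461,000 Ft
  Less exemption 71,000 Ft → base 1,390,000 Ft
  1,390,000 Ft × 28% = 389,200 Ft

Excess of alternative minimum tax over standard income tax: 389,200 Ft − 68,380 Ft = 320,820 Ft.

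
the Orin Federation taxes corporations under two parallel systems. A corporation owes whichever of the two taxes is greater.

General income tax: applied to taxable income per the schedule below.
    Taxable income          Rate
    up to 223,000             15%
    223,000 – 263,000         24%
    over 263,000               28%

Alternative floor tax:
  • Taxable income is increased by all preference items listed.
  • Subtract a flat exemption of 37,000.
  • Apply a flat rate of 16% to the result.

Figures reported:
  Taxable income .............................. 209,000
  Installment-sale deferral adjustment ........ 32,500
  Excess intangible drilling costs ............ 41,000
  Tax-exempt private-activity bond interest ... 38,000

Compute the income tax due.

Alternative floor tax:
  Adjusted income: 209,000 + 32,500 + 41,000 + 38,000 = 320,500
  Less exemption 37,000 → base 283,500
  283,500 × 16% = 45,360

General income tax:
  209,000 × 15% = 31,350

45,360 > 31,350, so the alternative floor tax is the binding amount.

45,360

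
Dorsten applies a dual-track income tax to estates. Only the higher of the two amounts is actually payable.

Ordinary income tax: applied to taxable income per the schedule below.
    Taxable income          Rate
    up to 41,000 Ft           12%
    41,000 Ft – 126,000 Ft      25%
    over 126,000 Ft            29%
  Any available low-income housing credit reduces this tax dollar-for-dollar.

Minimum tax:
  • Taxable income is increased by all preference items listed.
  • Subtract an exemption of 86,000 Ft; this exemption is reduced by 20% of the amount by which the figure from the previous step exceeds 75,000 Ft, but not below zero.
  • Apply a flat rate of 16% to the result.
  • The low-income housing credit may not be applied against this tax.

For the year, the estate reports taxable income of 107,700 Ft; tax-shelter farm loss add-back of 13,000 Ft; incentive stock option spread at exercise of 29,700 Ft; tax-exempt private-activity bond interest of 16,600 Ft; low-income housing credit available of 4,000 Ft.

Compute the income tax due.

Minimum tax:
  Adjusted income: 107,700 Ft + 13,000 Ft + 29,700 Ft + 16,600 Ft = 167,000 Ft
  Exemption: 86,000 Ft − 20% × (167,000 Ft − 75,000 Ft) = 86,000 Ft − 18,400 Ft = 67,600 Ft
  Base: 167,000 Ft − 67,600 Ft = 99,400 Ft
  99,400 Ft × 16% = 15,904 Ft

Ordinary income tax:
  41,000 Ft × 12% = 4,920 Ft
  66,700 Ft × 25% = 16,675 Ft
  → 21,595 Ft
  Less low-income housing credit 4,000 Ft → 17,595 Ft

17,595 Ft > 15,904 Ft, so the ordinary income tax governs.

17,595 Ft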